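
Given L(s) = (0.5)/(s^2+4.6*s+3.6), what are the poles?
Set denominator = 0: s^2 + 4.6*s + 3.6 = (s + 1)(s + 3.6) = 0 → Poles: -1, -3.6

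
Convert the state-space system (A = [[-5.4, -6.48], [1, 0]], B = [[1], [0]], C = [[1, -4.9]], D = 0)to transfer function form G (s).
G(s) = C(sI - A)⁻¹B + D.
Characteristic polynomial det(sI - A) = s^2 + 5.4*s + 6.48.
Numerator from C·adj(sI-A)·B + D·det(sI-A) = s - 4.9.
G(s) = (s - 4.9)/(s^2 + 5.4*s + 6.48)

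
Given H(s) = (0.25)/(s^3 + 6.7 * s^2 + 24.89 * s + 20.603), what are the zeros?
Numerator is a nonzero constant (0.25) → Zeros: none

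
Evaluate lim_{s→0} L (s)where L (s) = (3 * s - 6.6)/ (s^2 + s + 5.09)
DC gain = L(0) = num(0)/den(0) = -6.6/5.09 = -1.297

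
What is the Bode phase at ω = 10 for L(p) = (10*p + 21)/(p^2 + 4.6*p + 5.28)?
Substitute p = j*10: L(j10) = 0.235472 - 0.941388j.
∠L(j10) = atan2(Im, Re) = atan2(-0.941388, 0.235472) = -75.96°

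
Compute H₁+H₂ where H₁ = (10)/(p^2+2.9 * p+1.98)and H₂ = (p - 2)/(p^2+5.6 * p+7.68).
Parallel: H = H₁ + H₂ = (n₁·d₂ + n₂·d₁)/(d₁·d₂).
n₁·d₂ = 10*p^2 + 56*p + 76.8. n₂·d₁ = p^3 + 0.9*p^2 - 3.82*p - 3.96. Sum = p^3 + 10.9*p^2 + 52.18*p + 72.84. d₁·d₂ = p^4 + 8.5*p^3 + 25.9*p^2 + 33.36*p + 15.2064.
H(p) = (p^3 + 10.9*p^2 + 52.18*p + 72.84)/(p^4 + 8.5*p^3 + 25.9*p^2 + 33.36*p + 15.2064)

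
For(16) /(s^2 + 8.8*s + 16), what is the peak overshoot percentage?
Standard form: ωn²/(s²+2ζωn·s+ωn²) → ωn = 4, ζ = 1.1.
ζ ≥ 1, so the response is non-oscillatory: peak overshoot = 0%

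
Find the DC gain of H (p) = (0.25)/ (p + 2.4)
DC gain = H(0) = num(0)/den(0) = 0.25/2.4 = 0.1042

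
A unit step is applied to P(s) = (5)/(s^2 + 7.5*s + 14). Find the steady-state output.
FVT: lim_{t→∞} y(t) = lim_{s→0} s*Y(s) where Y(s) = P(s)/s.
= lim_{s→0} P(s) = P(0) = num(0)/den(0) = 5/14 = 0.3571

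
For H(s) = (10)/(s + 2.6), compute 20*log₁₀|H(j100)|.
Substitute s = j*100: H(j100) = 0.00259824 - 0.0999324j.
|H(j100)| = sqrt(Re² + Im²) = 0.09997.
20*log₁₀(0.09997) = -20.00 dB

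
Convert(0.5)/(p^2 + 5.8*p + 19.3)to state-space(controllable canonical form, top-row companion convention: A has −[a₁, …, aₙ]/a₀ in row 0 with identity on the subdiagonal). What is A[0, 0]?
Reachable canonical form for den = p^2 + 5.8*p + 19.3: top row of A = -[a₁,a₂,...,aₙ]/a₀, ones on the subdiagonal, zeros elsewhere.
A = [[-5.8, -19.3], [1, 0]].
A[0,0] = -5.8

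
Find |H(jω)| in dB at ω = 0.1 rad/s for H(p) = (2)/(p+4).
Substitute p = j*0.1: H(j0.1) = 0.499688 - 0.0124922j.
|H(j0.1)| = sqrt(Re² + Im²) = 0.4998.
20*log₁₀(0.4998) = -6.02 dB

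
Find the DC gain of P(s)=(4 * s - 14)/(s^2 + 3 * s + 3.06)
DC gain = P(0) = num(0)/den(0) = -14/3.06 = -4.575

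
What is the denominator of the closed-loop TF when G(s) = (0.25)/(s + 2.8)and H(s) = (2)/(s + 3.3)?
Characteristic poly = G_den * H_den + G_num * H_num = (s^2 + 6.1*s + 9.24) + (0.5) = s^2 + 6.1*s + 9.74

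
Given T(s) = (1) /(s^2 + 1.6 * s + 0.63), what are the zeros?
Numerator is a nonzero constant (1) → Zeros: none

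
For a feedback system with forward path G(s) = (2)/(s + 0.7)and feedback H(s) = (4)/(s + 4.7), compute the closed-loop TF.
Closed-loop T = G/(1+GH).
Numerator: G_num * H_den = 2*s + 9.4.
Denominator: G_den * H_den + G_num * H_num = (s^2 + 5.4*s + 3.29) + (8) = s^2 + 5.4*s + 11.29.
T(s) = (2*s + 9.4)/(s^2 + 5.4*s + 11.29)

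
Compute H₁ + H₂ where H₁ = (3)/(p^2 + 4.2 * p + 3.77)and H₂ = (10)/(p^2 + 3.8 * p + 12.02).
Parallel: H = H₁ + H₂ = (n₁·d₂ + n₂·d₁)/(d₁·d₂).
n₁·d₂ = 3*p^2 + 11.4*p + 36.06. n₂·d₁ = 10*p^2 + 42*p + 37.7. Sum = 13*p^2 + 53.4*p + 73.76. d₁·d₂ = p^4 + 8*p^3 + 31.75*p^2 + 64.81*p + 45.3154.
H(p) = (13*p^2 + 53.4*p + 73.76)/(p^4 + 8*p^3 + 31.75*p^2 + 64.81*p + 45.3154)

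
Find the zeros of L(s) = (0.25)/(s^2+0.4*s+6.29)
Numerator is a nonzero constant (0.25) → Zeros: none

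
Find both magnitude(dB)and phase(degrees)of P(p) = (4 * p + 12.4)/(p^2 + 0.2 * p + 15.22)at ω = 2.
Substitute p = j*2: P(j2) = 1.12915 + 0.672757j.
|P| = 20*log₁₀(sqrt(Re²+Im²)) = 2.37 dB.
∠P = atan2(Im, Re) = 30.79°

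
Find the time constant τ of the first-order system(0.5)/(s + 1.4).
First-order system: τ = -1/pole. Pole = -1.4. τ = -1/(-1.4) = 0.7143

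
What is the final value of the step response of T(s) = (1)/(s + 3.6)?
FVT: lim_{t→∞} y(t) = lim_{s→0} s*Y(s) where Y(s) = T(s)/s.
= lim_{s→0} T(s) = T(0) = num(0)/den(0) = 1/3.6 = 0.2778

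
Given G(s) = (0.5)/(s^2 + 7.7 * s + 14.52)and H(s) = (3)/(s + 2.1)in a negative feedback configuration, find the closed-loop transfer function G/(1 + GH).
Closed-loop T = G/(1+GH).
Numerator: G_num * H_den = 0.5*s + 1.05.
Denominator: G_den * H_den + G_num * H_num = (s^3 + 9.8*s^2 + 30.69*s + 30.492) + (1.5) = s^3 + 9.8*s^2 + 30.69*s + 31.992.
T(s) = (0.5*s + 1.05)/(s^3 + 9.8*s^2 + 30.69*s + 31.992)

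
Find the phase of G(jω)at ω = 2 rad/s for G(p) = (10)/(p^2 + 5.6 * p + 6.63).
Substitute p = j*2: G(j2) = 0.198705 - 0.846197j.
∠G(j2) = atan2(Im, Re) = atan2(-0.846197, 0.198705) = -76.79°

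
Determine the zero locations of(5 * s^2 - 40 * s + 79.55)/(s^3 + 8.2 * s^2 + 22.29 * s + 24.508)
Set numerator = 0: 5*s^2 - 40*s + 79.55 = 5*(s - 3.7)(s - 4.3) = 0 → Zeros: 3.7, 4.3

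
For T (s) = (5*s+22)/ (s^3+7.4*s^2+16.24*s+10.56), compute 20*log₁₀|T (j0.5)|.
Substitute s = j*0.5: T(j0.5) = 1.51382 - 1.10252j.
|T(j0.5)| = sqrt(Re² + Im²) = 1.873.
20*log₁₀(1.873) = 5.45 dB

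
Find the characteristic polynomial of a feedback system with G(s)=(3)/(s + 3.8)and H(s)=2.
Characteristic poly = G_den * H_den + G_num * H_num = (s + 3.8) + (6) = s + 9.8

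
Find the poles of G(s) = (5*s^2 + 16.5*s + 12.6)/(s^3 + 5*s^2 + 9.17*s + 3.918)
Set denominator = 0: s^3 + 5*s^2 + 9.17*s + 3.918 = (s + 0.6)(s^2 + 4.4*s + 6.53) = 0 → Poles: -0.6, -2.2 + 1.3j, -2.2 - 1.3j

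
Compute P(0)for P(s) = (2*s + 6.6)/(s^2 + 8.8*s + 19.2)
DC gain = P(0) = num(0)/den(0) = 6.6/19.2 = 0.3438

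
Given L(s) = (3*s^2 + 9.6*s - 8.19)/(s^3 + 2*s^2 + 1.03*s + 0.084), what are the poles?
Set denominator = 0: s^3 + 2*s^2 + 1.03*s + 0.084 = (s + 0.7)(s + 0.1)(s + 1.2) = 0 → Poles: -0.1, -0.7, -1.2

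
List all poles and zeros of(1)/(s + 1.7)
Set denominator = 0: s + 1.7 = 0 → Poles: -1.7
Numerator is a nonzero constant (1) → Zeros: none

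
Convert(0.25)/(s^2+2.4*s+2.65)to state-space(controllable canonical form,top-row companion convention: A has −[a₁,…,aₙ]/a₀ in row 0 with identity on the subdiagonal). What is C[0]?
Reachable canonical form: C = numerator coefficients (right-aligned, zero-padded to length n).
num = 0.25, C = [[0, 0.25]].
C[0] = 0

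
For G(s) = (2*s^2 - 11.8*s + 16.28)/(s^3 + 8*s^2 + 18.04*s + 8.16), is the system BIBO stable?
Denominator: s^3 + 8*s^2 + 18.04*s + 8.16 = (s + 3.4)(s + 0.6)(s + 4). Poles: -0.6, -3.4, -4. All Re(p)<0: Yes (stable)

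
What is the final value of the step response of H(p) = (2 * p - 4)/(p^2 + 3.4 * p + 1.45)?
FVT: lim_{t→∞} y(t) = lim_{p→0} p*Y(p) where Y(p) = H(p)/p.
= lim_{p→0} H(p) = H(0) = num(0)/den(0) = -4/1.45 = -2.759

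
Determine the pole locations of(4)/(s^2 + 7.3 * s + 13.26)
Set denominator = 0: s^2 + 7.3*s + 13.26 = (s + 3.9)(s + 3.4) = 0 → Poles: -3.4, -3.9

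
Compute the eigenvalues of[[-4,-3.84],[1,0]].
Eigenvalues solve det(λI - A) = 0.
Characteristic polynomial: λ^2 + 4*λ + 3.84 = 0.
Factor: (λ + 2.4)(λ + 1.6) = 0.
Roots: -1.6, -2.4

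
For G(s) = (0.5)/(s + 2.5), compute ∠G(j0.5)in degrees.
Substitute s = j*0.5: G(j0.5) = 0.192308 - 0.0384615j.
∠G(j0.5) = atan2(Im, Re) = atan2(-0.0384615, 0.192308) = -11.31°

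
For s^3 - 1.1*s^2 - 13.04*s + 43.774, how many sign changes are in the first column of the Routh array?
Routh array:
s^3: [1, -13.04]; s^2: [-1.1, 43.774]; s^1: [26.7545]; s^0: [43.774]
First column: [1, -1.1, 26.7545, 43.774]. Sign changes = 2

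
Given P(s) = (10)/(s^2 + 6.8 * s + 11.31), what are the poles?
Set denominator = 0: s^2 + 6.8*s + 11.31 = (s + 3.9)(s + 2.9) = 0 → Poles: -2.9, -3.9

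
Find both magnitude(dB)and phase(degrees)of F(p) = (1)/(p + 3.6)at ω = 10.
Substitute p = j*10: F(j10) = 0.0318697 - 0.0885269j.
|F| = 20*log₁₀(sqrt(Re²+Im²)) = -20.53 dB.
∠F = atan2(Im, Re) = -70.20°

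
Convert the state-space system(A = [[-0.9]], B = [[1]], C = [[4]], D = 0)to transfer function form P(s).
P(s) = C(sI - A)⁻¹B + D.
Characteristic polynomial det(sI - A) = s + 0.9.
Numerator from C·adj(sI-A)·B + D·det(sI-A) = 4.
P(s) = (4)/(s + 0.9)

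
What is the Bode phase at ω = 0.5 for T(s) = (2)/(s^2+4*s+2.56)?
Substitute s = j*0.5: T(j0.5) = 0.494853 - 0.428444j.
∠T(j0.5) = atan2(Im, Re) = atan2(-0.428444, 0.494853) = -40.89°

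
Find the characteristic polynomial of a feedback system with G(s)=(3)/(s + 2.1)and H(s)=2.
Characteristic poly = G_den * H_den + G_num * H_num = (s + 2.1) + (6) = s + 8.1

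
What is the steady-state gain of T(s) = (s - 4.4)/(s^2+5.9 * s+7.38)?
DC gain = T(0) = num(0)/den(0) = -4.4/7.38 = -0.5962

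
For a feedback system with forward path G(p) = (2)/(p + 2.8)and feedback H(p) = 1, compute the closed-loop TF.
Closed-loop T = G/(1+GH).
Numerator: G_num * H_den = 2.
Denominator: G_den * H_den + G_num * H_num = (p + 2.8) + (2) = p + 4.8.
T(p) = (2)/(p + 4.8)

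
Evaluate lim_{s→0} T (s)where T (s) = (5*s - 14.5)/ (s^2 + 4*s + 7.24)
DC gain = T(0) = num(0)/den(0) = -14.5/7.24 = -2.003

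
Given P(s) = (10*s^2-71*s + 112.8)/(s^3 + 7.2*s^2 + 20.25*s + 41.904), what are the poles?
Set denominator = 0: s^3 + 7.2*s^2 + 20.25*s + 41.904 = (s + 4.8)(s^2 + 2.4*s + 8.73) = 0 → Poles: -1.2 + 2.7j, -1.2 - 2.7j, -4.8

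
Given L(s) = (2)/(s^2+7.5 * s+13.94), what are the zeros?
Numerator is a nonzero constant (2) → Zeros: none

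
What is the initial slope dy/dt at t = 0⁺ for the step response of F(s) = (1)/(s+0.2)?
IVT: y'(0⁺) = lim_{s→∞} s²·Y(s) = lim_{s→∞} s·F(s).
deg(num) = 0, deg(den) = 1, relative degree = 1, so s·F(s) → (leading num)/(leading den) = 1/1 = 1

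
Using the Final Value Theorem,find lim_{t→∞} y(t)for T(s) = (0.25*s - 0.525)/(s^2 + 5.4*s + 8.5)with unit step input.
FVT: lim_{t→∞} y(t) = lim_{s→0} s*Y(s) where Y(s) = T(s)/s.
= lim_{s→0} T(s) = T(0) = num(0)/den(0) = -0.525/8.5 = -0.06176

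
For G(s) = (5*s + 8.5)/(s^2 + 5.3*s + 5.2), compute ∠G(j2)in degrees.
Substitute s = j*2: G(j2) = 1.02109 - 0.686292j.
∠G(j2) = atan2(Im, Re) = atan2(-0.686292, 1.02109) = -33.91°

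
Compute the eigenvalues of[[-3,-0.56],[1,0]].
Eigenvalues solve det(λI - A) = 0.
Characteristic polynomial: λ^2 + 3*λ + 0.56 = 0.
Factor: (λ + 0.2)(λ + 2.8) = 0.
Roots: -0.2, -2.8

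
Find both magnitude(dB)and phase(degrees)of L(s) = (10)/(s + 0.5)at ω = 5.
Substitute s = j*5: L(j5) = 0.19802 - 1.9802j.
|L| = 20*log₁₀(sqrt(Re²+Im²)) = 5.98 dB.
∠L = atan2(Im, Re) = -84.29°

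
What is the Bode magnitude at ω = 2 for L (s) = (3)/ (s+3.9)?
Substitute s = j*2: L(j2) = 0.609058 - 0.312337j.
|L(j2)| = sqrt(Re² + Im²) = 0.6845.
20*log₁₀(0.6845) = -3.29 dB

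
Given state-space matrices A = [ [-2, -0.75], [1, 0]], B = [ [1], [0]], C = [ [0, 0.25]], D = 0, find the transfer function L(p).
L(p) = C(pI - A)⁻¹B + D.
Characteristic polynomial det(pI - A) = p^2 + 2*p + 0.75.
Numerator from C·adj(pI-A)·B + D·det(pI-A) = 0.25.
L(p) = (0.25)/(p^2 + 2*p + 0.75)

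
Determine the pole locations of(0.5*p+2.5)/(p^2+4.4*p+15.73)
Set denominator = 0: p^2 + 4.4*p + 15.73 = 0 → Poles: -2.2 + 3.3j, -2.2 - 3.3j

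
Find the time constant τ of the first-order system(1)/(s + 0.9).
First-order system: τ = -1/pole. Pole = -0.9. τ = -1/(-0.9) = 1.111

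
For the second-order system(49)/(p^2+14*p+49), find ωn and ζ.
Standard form: ωn²/(p²+2ζωn·p+ωn²).
const=49=ωn² → ωn=7, p coeff=14=2ζωn → ζ=1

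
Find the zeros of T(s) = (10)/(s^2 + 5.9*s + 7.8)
Numerator is a nonzero constant (10) → Zeros: none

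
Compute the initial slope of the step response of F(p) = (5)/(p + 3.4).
IVT: y'(0⁺) = lim_{p→∞} p²·Y(p) = lim_{p→∞} p·F(p).
deg(num) = 0, deg(den) = 1, relative degree = 1, so p·F(p) → (leading num)/(leading den) = 5/1 = 5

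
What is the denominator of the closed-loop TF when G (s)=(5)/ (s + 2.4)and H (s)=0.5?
Characteristic poly = G_den * H_den + G_num * H_num = (s + 2.4) + (2.5) = s + 4.9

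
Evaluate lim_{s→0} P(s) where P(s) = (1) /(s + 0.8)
DC gain = P(0) = num(0)/den(0) = 1/0.8 = 1.25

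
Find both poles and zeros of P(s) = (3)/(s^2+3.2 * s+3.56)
Set denominator = 0: s^2 + 3.2*s + 3.56 = 0 → Poles: -1.6 + 1j, -1.6 - 1j
Numerator is a nonzero constant (3) → Zeros: none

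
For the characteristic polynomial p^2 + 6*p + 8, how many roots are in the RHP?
p^2 + 6*p + 8 = (p + 4)(p + 2). Poles: -2, -4. RHP poles (Re>0): 0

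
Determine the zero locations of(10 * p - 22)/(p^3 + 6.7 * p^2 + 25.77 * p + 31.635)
Set numerator = 0: 10*p - 22 = 0 → Zeros: 2.2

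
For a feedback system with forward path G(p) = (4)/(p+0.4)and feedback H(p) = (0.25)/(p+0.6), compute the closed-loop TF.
Closed-loop T = G/(1+GH).
Numerator: G_num * H_den = 4*p + 2.4.
Denominator: G_den * H_den + G_num * H_num = (p^2 + p + 0.24) + (1) = p^2 + p + 1.24.
T(p) = (4*p + 2.4)/(p^2 + p + 1.24)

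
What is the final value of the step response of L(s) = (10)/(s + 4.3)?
FVT: lim_{t→∞} y(t) = lim_{s→0} s*Y(s) where Y(s) = L(s)/s.
= lim_{s→0} L(s) = L(0) = num(0)/den(0) = 10/4.3 = 2.326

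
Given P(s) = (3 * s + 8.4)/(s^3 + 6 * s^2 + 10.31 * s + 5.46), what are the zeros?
Set numerator = 0: 3*s + 8.4 = 0 → Zeros: -2.8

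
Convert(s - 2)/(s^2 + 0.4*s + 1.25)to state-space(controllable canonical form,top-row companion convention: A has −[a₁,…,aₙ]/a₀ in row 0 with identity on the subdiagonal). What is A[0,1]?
Reachable canonical form for den = s^2 + 0.4*s + 1.25: top row of A = -[a₁,a₂,...,aₙ]/a₀, ones on the subdiagonal, zeros elsewhere.
A = [[-0.4, -1.25], [1, 0]].
A[0,1] = -1.25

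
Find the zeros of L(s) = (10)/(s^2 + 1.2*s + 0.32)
Numerator is a nonzero constant (10) → Zeros: none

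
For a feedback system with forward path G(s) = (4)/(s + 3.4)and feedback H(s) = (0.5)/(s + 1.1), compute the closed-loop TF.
Closed-loop T = G/(1+GH).
Numerator: G_num * H_den = 4*s + 4.4.
Denominator: G_den * H_den + G_num * H_num = (s^2 + 4.5*s + 3.74) + (2) = s^2 + 4.5*s + 5.74.
T(s) = (4*s + 4.4)/(s^2 + 4.5*s + 5.74)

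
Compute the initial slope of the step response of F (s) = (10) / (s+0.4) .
IVT: y'(0⁺) = lim_{s→∞} s²·Y(s) = lim_{s→∞} s·F(s).
deg(num) = 0, deg(den) = 1, relative degree = 1, so s·F(s) → (leading num)/(leading den) = 10/1 = 10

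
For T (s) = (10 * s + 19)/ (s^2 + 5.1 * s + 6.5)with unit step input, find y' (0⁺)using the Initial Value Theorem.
IVT: y'(0⁺) = lim_{s→∞} s²·Y(s) = lim_{s→∞} s·T(s).
deg(num) = 1, deg(den) = 2, relative degree = 1, so s·T(s) → (leading num)/(leading den) = 10/1 = 10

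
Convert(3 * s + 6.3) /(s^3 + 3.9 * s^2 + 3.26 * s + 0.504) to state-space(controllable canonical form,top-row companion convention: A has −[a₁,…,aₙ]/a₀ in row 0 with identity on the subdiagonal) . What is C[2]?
Reachable canonical form: C = numerator coefficients (right-aligned, zero-padded to length n).
num = 3*s + 6.3, C = [[0, 3, 6.3]].
C[2] = 6.3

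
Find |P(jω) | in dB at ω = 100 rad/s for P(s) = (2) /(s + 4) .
Substitute s = j*100: P(j100) = 0.000798722 - 0.0199681j.
|P(j100)| = sqrt(Re² + Im²) = 0.01998.
20*log₁₀(0.01998) = -33.99 dB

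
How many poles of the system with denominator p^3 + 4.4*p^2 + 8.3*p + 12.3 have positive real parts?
p^3 + 4.4*p^2 + 8.3*p + 12.3 = (p + 3)(p^2 + 1.4*p + 4.1). Poles: -0.7 + 1.9j, -0.7 - 1.9j, -3. RHP poles (Re>0): 0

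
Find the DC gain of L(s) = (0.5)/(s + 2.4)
DC gain = L(0) = num(0)/den(0) = 0.5/2.4 = 0.2083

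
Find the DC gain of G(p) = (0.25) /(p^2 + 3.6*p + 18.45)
DC gain = G(0) = num(0)/den(0) = 0.25/18.45 = 0.01355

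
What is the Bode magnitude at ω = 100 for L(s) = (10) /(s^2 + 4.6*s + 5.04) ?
Substitute s = j*100: L(j100) = -0.00099839 - 4.59491e-05j.
|L(j100)| = sqrt(Re² + Im²) = 0.0009994.
20*log₁₀(0.0009994) = -60.00 dB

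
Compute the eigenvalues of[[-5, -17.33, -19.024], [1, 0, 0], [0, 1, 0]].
Eigenvalues solve det(λI - A) = 0.
Characteristic polynomial: λ^3 + 5*λ^2 + 17.33*λ + 19.024 = 0.
Factor: (λ + 1.6)(λ^2 + 3.4*λ + 11.89) = 0.
Roots: -1.6, -1.7 + 3j, -1.7 - 3j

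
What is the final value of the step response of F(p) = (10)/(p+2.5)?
FVT: lim_{t→∞} y(t) = lim_{p→0} p*Y(p) where Y(p) = F(p)/p.
= lim_{p→0} F(p) = F(0) = num(0)/den(0) = 10/2.5 = 4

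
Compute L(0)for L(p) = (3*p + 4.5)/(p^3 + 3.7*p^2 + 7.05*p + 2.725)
DC gain = L(0) = num(0)/den(0) = 4.5/2.725 = 1.651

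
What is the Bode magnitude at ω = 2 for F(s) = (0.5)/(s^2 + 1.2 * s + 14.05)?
Substitute s = j*2: F(j2) = 0.0470671 - 0.0112399j.
|F(j2)| = sqrt(Re² + Im²) = 0.04839.
20*log₁₀(0.04839) = -26.30 dB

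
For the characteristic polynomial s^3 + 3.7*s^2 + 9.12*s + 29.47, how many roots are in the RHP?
s^3 + 3.7*s^2 + 9.12*s + 29.47 = (s + 3.5)(s^2 + 0.2*s + 8.42). Poles: -0.1 + 2.9j, -0.1 - 2.9j, -3.5. RHP poles (Re>0): 0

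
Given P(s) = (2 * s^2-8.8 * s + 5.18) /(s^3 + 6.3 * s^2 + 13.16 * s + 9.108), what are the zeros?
Set numerator = 0: 2*s^2 - 8.8*s + 5.18 = 2*(s - 3.7)(s - 0.7) = 0 → Zeros: 0.7, 3.7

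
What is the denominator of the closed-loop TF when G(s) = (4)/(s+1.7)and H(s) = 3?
Characteristic poly = G_den * H_den + G_num * H_num = (s + 1.7) + (12) = s + 13.7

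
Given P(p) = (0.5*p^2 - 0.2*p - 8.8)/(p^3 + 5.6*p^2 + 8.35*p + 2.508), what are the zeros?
Set numerator = 0: 0.5*p^2 - 0.2*p - 8.8 = 0.5*(p - 4.4)(p + 4) = 0 → Zeros: -4, 4.4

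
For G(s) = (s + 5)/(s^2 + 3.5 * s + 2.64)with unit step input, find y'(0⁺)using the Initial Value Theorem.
IVT: y'(0⁺) = lim_{s→∞} s²·Y(s) = lim_{s→∞} s·G(s).
deg(num) = 1, deg(den) = 2, relative degree = 1, so s·G(s) → (leading num)/(leading den) = 1/1 = 1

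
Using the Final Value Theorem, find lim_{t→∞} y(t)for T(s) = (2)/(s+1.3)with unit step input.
FVT: lim_{t→∞} y(t) = lim_{s→0} s*Y(s) where Y(s) = T(s)/s.
= lim_{s→0} T(s) = T(0) = num(0)/den(0) = 2/1.3 = 1.538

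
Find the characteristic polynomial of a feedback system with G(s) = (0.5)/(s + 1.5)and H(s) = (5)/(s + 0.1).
Characteristic poly = G_den * H_den + G_num * H_num = (s^2 + 1.6*s + 0.15) + (2.5) = s^2 + 1.6*s + 2.65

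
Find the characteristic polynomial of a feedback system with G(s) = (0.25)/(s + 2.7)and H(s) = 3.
Characteristic poly = G_den * H_den + G_num * H_num = (s + 2.7) + (0.75) = s + 3.45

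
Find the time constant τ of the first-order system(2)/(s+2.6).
First-order system: τ = -1/pole. Pole = -2.6. τ = -1/(-2.6) = 0.3846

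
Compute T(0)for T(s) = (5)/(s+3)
DC gain = T(0) = num(0)/den(0) = 5/3 = 1.667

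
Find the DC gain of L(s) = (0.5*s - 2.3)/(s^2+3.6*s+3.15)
DC gain = L(0) = num(0)/den(0) = -2.3/3.15 = -0.7302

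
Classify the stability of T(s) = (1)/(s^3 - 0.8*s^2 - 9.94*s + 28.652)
Denominator: s^3 - 0.8*s^2 - 9.94*s + 28.652 = (s + 3.8)(s^2 - 4.6*s + 7.54). Poles: -3.8, 2.3 + 1.5j, 2.3 - 1.5j. Unstable (2 pole(s) in RHP)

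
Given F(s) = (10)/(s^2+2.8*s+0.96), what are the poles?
Set denominator = 0: s^2 + 2.8*s + 0.96 = (s + 2.4)(s + 0.4) = 0 → Poles: -0.4, -2.4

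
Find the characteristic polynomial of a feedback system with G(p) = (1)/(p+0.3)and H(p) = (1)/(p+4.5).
Characteristic poly = G_den * H_den + G_num * H_num = (p^2 + 4.8*p + 1.35) + (1) = p^2 + 4.8*p + 2.35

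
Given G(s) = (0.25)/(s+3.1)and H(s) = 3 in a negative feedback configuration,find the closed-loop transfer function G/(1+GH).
Closed-loop T = G/(1+GH).
Numerator: G_num * H_den = 0.25.
Denominator: G_den * H_den + G_num * H_num = (s + 3.1) + (0.75) = s + 3.85.
T(s) = (0.25)/(s + 3.85)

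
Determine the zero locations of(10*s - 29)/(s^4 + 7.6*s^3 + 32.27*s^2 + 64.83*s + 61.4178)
Set numerator = 0: 10*s - 29 = 0 → Zeros: 2.9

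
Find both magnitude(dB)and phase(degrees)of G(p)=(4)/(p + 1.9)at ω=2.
Substitute p = j*2: G(j2) = 0.998686 - 1.05125j.
|G| = 20*log₁₀(sqrt(Re²+Im²)) = 3.23 dB.
∠G = atan2(Im, Re) = -46.47°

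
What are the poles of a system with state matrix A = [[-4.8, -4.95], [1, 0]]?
Eigenvalues solve det(λI - A) = 0.
Characteristic polynomial: λ^2 + 4.8*λ + 4.95 = 0.
Factor: (λ + 1.5)(λ + 3.3) = 0.
Roots: -1.5, -3.3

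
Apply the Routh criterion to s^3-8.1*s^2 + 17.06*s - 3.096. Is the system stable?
Routh array:
s^3: [1, 17.06]; s^2: [-8.1, -3.096]; s^1: [16.6778]; s^0: [-3.096]
First column: [1, -8.1, 16.6778, -3.096]. Sign changes = 3.
No, unstable (3 RHP root(s))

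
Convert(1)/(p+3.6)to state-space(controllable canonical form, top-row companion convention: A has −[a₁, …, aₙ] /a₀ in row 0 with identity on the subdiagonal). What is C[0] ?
Reachable canonical form: C = numerator coefficients (right-aligned, zero-padded to length n).
num = 1, C = [[1]].
C[0] = 1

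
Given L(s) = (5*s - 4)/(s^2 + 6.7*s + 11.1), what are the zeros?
Set numerator = 0: 5*s - 4 = 0 → Zeros: 0.8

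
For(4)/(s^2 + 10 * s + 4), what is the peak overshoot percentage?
Standard form: ωn²/(s²+2ζωn·s+ωn²) → ωn = 2, ζ = 2.5.
ζ ≥ 1, so the response is non-oscillatory: peak overshoot = 0%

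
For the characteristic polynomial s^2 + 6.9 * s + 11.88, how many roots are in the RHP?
s^2 + 6.9*s + 11.88 = (s + 3.6)(s + 3.3). Poles: -3.3, -3.6. RHP poles (Re>0): 0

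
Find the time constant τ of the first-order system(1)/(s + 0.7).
First-order system: τ = -1/pole. Pole = -0.7. τ = -1/(-0.7) = 1.429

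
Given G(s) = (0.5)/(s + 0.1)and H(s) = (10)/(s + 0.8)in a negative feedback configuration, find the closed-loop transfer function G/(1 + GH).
Closed-loop T = G/(1+GH).
Numerator: G_num * H_den = 0.5*s + 0.4.
Denominator: G_den * H_den + G_num * H_num = (s^2 + 0.9*s + 0.08) + (5) = s^2 + 0.9*s + 5.08.
T(s) = (0.5*s + 0.4)/(s^2 + 0.9*s + 5.08)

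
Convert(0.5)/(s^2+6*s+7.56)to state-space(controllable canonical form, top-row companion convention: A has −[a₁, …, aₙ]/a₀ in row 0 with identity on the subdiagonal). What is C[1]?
Reachable canonical form: C = numerator coefficients (right-aligned, zero-padded to length n).
num = 0.5, C = [[0, 0.5]].
C[1] = 0.5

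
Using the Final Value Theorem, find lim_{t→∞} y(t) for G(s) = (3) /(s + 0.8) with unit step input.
FVT: lim_{t→∞} y(t) = lim_{s→0} s*Y(s) where Y(s) = G(s)/s.
= lim_{s→0} G(s) = G(0) = num(0)/den(0) = 3/0.8 = 3.75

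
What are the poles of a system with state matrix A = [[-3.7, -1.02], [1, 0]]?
Eigenvalues solve det(λI - A) = 0.
Characteristic polynomial: λ^2 + 3.7*λ + 1.02 = 0.
Factor: (λ + 3.4)(λ + 0.3) = 0.
Roots: -0.3, -3.4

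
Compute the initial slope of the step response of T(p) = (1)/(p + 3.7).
IVT: y'(0⁺) = lim_{p→∞} p²·Y(p) = lim_{p→∞} p·T(p).
deg(num) = 0, deg(den) = 1, relative degree = 1, so p·T(p) → (leading num)/(leading den) = 1/1 = 1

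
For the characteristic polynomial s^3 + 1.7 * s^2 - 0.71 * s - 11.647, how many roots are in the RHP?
s^3 + 1.7*s^2 - 0.71*s - 11.647 = (s - 1.9)(s^2 + 3.6*s + 6.13). Poles: -1.8 + 1.7j, -1.8 - 1.7j, 1.9. RHP poles (Re>0): 1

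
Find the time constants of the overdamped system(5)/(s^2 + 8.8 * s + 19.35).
Overdamped: real poles at -4.3, -4.5. τ = -1/pole → τ₁ = 0.2326, τ₂ = 0.2222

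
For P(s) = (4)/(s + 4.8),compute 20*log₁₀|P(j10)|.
Substitute s = j*10: P(j10) = 0.156047 - 0.325098j.
|P(j10)| = sqrt(Re² + Im²) = 0.3606.
20*log₁₀(0.3606) = -8.86 dB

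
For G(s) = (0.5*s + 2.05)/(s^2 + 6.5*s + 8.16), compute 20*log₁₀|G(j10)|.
Substitute s = j*10: G(j10) = 0.0108004 - 0.0467985j.
|G(j10)| = sqrt(Re² + Im²) = 0.04803.
20*log₁₀(0.04803) = -26.37 dB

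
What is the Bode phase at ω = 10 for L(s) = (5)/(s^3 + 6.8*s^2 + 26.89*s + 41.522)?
Substitute s = j*10: L(j10) = -0.00338837 + 0.00387991j.
∠L(j10) = atan2(Im, Re) = atan2(0.00387991, -0.00338837) = 131.13° (principal value).
Summing the individual angle contributions Σ∠(j10 − zᵢ) − Σ∠(j10 − pₖ) over the 0 zero(s) and 3 pole(s), each followed continuously from ω = 0 (DC phase referenced to (−180°, 180°]), gives -228.87°, i.e. the principal value - 360°. Continuous Bode phase = -228.87°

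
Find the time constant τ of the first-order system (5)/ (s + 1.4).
First-order system: τ = -1/pole. Pole = -1.4. τ = -1/(-1.4) = 0.7143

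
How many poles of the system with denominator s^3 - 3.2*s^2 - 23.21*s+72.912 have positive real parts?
s^3 - 3.2*s^2 - 23.21*s + 72.912 = (s - 3.1)(s + 4.8)(s - 4.9). Poles: -4.8, 3.1, 4.9. RHP poles (Re>0): 2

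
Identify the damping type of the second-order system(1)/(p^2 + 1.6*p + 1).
Standard form: ωn²/(p²+2ζωn·p+ωn²) gives ωn=1, ζ=0.8.
Underdamped (ζ = 0.8 < 1)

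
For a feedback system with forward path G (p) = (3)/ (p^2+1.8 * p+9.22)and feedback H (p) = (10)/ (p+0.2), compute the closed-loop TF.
Closed-loop T = G/(1+GH).
Numerator: G_num * H_den = 3*p + 0.6.
Denominator: G_den * H_den + G_num * H_num = (p^3 + 2*p^2 + 9.58*p + 1.844) + (30) = p^3 + 2*p^2 + 9.58*p + 31.844.
T(p) = (3*p + 0.6)/(p^3 + 2*p^2 + 9.58*p + 31.844)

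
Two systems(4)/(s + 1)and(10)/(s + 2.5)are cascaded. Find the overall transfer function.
Series: H = H₁ · H₂ = (n₁·n₂)/(d₁·d₂).
Num: n₁·n₂ = 40. Den: d₁·d₂ = s^2 + 3.5*s + 2.5.
H(s) = (40)/(s^2 + 3.5*s + 2.5)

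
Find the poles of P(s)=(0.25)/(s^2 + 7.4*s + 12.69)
Set denominator = 0: s^2 + 7.4*s + 12.69 = (s + 2.7)(s + 4.7) = 0 → Poles: -2.7, -4.7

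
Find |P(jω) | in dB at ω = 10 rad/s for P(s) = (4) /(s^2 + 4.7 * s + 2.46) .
Substitute s = j*10: P(j10) = -0.0332814 - 0.0160368j.
|P(j10)| = sqrt(Re² + Im²) = 0.03694.
20*log₁₀(0.03694) = -28.65 dB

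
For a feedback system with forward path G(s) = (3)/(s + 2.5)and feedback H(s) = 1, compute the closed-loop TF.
Closed-loop T = G/(1+GH).
Numerator: G_num * H_den = 3.
Denominator: G_den * H_den + G_num * H_num = (s + 2.5) + (3) = s + 5.5.
T(s) = (3)/(s + 5.5)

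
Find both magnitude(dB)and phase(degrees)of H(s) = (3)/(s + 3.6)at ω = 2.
Substitute s = j*2: H(j2) = 0.636792 - 0.353774j.
|H| = 20*log₁₀(sqrt(Re²+Im²)) = -2.75 dB.
∠H = atan2(Im, Re) = -29.05°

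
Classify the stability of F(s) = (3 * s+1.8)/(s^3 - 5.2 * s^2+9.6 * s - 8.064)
Denominator: s^3 - 5.2*s^2 + 9.6*s - 8.064 = (s - 2.8)(s^2 - 2.4*s + 2.88). Poles: 1.2 + 1.2j, 1.2 - 1.2j, 2.8. Unstable (3 pole(s) in RHP)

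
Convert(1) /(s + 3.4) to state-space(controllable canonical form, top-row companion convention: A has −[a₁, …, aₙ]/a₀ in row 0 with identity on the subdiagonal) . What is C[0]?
Reachable canonical form: C = numerator coefficients (right-aligned, zero-padded to length n).
num = 1, C = [[1]].
C[0] = 1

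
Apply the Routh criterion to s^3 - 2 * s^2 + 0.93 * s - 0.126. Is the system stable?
Routh array:
s^3: [1, 0.93]; s^2: [-2, -0.126]; s^1: [0.867]; s^0: [-0.126]
First column: [1, -2, 0.867, -0.126]. Sign changes = 3.
No, unstable (3 RHP root(s))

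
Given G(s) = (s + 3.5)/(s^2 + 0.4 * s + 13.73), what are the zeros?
Set numerator = 0: s + 3.5 = 0 → Zeros: -3.5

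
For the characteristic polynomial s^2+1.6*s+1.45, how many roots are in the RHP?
Poles: -0.8 + 0.9j, -0.8 - 0.9j. RHP poles (Re>0): 0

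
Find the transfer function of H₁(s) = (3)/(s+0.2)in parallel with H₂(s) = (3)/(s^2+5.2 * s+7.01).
Parallel: H = H₁ + H₂ = (n₁·d₂ + n₂·d₁)/(d₁·d₂).
n₁·d₂ = 3*s^2 + 15.6*s + 21.03. n₂·d₁ = 3*s + 0.6. Sum = 3*s^2 + 18.6*s + 21.63. d₁·d₂ = s^3 + 5.4*s^2 + 8.05*s + 1.402.
H(s) = (3*s^2 + 18.6*s + 21.63)/(s^3 + 5.4*s^2 + 8.05*s + 1.402)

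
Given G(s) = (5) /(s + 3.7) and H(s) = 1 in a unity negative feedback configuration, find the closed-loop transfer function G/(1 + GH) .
Closed-loop T = G/(1+GH).
Numerator: G_num * H_den = 5.
Denominator: G_den * H_den + G_num * H_num = (s + 3.7) + (5) = s + 8.7.
T(s) = (5)/(s + 8.7)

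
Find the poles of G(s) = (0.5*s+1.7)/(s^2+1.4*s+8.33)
Set denominator = 0: s^2 + 1.4*s + 8.33 = 0 → Poles: -0.7 + 2.8j, -0.7 - 2.8j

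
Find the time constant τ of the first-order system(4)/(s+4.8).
First-order system: τ = -1/pole. Pole = -4.8. τ = -1/(-4.8) = 0.2083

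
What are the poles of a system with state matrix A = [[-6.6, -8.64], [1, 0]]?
Eigenvalues solve det(λI - A) = 0.
Characteristic polynomial: λ^2 + 6.6*λ + 8.64 = 0.
Factor: (λ + 1.8)(λ + 4.8) = 0.
Roots: -1.8, -4.8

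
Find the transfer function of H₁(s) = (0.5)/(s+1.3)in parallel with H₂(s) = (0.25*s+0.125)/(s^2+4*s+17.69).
Parallel: H = H₁ + H₂ = (n₁·d₂ + n₂·d₁)/(d₁·d₂).
n₁·d₂ = 0.5*s^2 + 2*s + 8.845. n₂·d₁ = 0.25*s^2 + 0.45*s + 0.1625. Sum = 0.75*s^2 + 2.45*s + 9.0075. d₁·d₂ = s^3 + 5.3*s^2 + 22.89*s + 22.997.
H(s) = (0.75*s^2 + 2.45*s + 9.0075)/(s^3 + 5.3*s^2 + 22.89*s + 22.997)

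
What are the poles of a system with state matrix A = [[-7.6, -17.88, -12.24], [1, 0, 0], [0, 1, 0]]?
Eigenvalues solve det(λI - A) = 0.
Characteristic polynomial: λ^3 + 7.6*λ^2 + 17.88*λ + 12.24 = 0.
Factor: (λ + 3)(λ + 3.4)(λ + 1.2) = 0.
Roots: -1.2, -3, -3.4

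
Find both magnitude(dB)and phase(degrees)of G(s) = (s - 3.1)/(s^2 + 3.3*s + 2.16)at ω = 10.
Substitute s = j*10: G(j10) = 0.0594001 - 0.0821729j.
|G| = 20*log₁₀(sqrt(Re²+Im²)) = -19.88 dB.
∠G = atan2(Im, Re) = -54.14°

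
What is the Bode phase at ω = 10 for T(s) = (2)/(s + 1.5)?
Substitute s = j*10: T(j10) = 0.0293399 - 0.195599j.
∠T(j10) = atan2(Im, Re) = atan2(-0.195599, 0.0293399) = -81.47°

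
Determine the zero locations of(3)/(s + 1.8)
Numerator is a nonzero constant (3) → Zeros: none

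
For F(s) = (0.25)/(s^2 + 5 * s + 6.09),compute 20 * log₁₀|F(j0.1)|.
Substitute s = j*0.1: F(j0.1) = 0.0408422 - 0.00335873j.
|F(j0.1)| = sqrt(Re² + Im²) = 0.04098.
20*log₁₀(0.04098) = -27.75 dB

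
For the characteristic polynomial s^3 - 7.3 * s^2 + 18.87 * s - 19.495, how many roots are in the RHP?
s^3 - 7.3*s^2 + 18.87*s - 19.495 = (s - 3.5)(s^2 - 3.8*s + 5.57). Poles: 1.9 + 1.4j, 1.9 - 1.4j, 3.5. RHP poles (Re>0): 3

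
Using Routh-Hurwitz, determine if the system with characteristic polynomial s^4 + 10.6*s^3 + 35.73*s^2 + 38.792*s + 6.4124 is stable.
Routh array:
s^4: [1, 35.73, 6.4124]; s^3: [10.6, 38.792]; s^2: [32.0704, 6.4124]; s^1: [36.6726]; s^0: [6.4124]
First column: [1, 10.6, 32.0704, 36.6726, 6.4124]. Sign changes = 0.
Yes, stable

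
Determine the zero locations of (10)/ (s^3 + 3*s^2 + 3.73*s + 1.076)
Numerator is a nonzero constant (10) → Zeros: none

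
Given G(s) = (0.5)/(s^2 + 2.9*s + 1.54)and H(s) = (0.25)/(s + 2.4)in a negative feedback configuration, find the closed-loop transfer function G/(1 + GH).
Closed-loop T = G/(1+GH).
Numerator: G_num * H_den = 0.5*s + 1.2.
Denominator: G_den * H_den + G_num * H_num = (s^3 + 5.3*s^2 + 8.5*s + 3.696) + (0.125) = s^3 + 5.3*s^2 + 8.5*s + 3.821.
T(s) = (0.5*s + 1.2)/(s^3 + 5.3*s^2 + 8.5*s + 3.821)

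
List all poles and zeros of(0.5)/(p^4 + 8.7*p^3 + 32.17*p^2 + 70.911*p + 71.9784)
Set denominator = 0: p^4 + 8.7*p^3 + 32.17*p^2 + 70.911*p + 71.9784 = (p + 3.9)(p + 2.4)(p^2 + 2.4*p + 7.69) = 0 → Poles: -1.2 + 2.5j, -1.2 - 2.5j, -2.4, -3.9
Numerator is a nonzero constant (0.5) → Zeros: none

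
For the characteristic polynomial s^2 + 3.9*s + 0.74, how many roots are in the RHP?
s^2 + 3.9*s + 0.74 = (s + 3.7)(s + 0.2). Poles: -0.2, -3.7. RHP poles (Re>0): 0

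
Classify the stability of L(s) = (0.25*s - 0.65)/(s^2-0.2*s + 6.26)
Denominator: s^2 - 0.2*s + 6.26. Poles: 0.1 + 2.5j, 0.1 - 2.5j. Unstable (2 pole(s) in RHP)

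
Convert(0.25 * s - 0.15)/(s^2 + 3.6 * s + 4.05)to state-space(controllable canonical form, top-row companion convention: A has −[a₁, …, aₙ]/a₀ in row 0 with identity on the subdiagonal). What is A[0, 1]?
Reachable canonical form for den = s^2 + 3.6*s + 4.05: top row of A = -[a₁,a₂,...,aₙ]/a₀, ones on the subdiagonal, zeros elsewhere.
A = [[-3.6, -4.05], [1, 0]].
A[0,1] = -4.05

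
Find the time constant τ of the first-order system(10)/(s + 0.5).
First-order system: τ = -1/pole. Pole = -0.5. τ = -1/(-0.5) = 2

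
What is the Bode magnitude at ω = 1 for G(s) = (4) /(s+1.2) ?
Substitute s = j*1: G(j1) = 1.96721 - 1.63934j.
|G(j1)| = sqrt(Re² + Im²) = 2.561.
20*log₁₀(2.561) = 8.17 dB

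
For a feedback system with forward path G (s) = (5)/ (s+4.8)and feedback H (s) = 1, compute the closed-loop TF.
Closed-loop T = G/(1+GH).
Numerator: G_num * H_den = 5.
Denominator: G_den * H_den + G_num * H_num = (s + 4.8) + (5) = s + 9.8.
T(s) = (5)/(s + 9.8)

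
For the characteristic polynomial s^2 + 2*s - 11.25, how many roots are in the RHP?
s^2 + 2*s - 11.25 = (s - 2.5)(s + 4.5). Poles: -4.5, 2.5. RHP poles (Re>0): 1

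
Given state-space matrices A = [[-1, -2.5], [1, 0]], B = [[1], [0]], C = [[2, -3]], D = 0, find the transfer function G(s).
G(s) = C(sI - A)⁻¹B + D.
Characteristic polynomial det(sI - A) = s^2 + s + 2.5.
Numerator from C·adj(sI-A)·B + D·det(sI-A) = 2*s - 3.
G(s) = (2*s - 3)/(s^2 + s + 2.5)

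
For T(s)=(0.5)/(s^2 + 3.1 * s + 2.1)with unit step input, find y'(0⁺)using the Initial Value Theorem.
IVT: y'(0⁺) = lim_{s→∞} s²·Y(s) = lim_{s→∞} s·T(s).
deg(num) = 0, deg(den) = 2, relative degree = 2 ≥ 2, so s·T(s) → 0. Initial slope = 0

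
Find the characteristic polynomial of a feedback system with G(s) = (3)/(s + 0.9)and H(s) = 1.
Characteristic poly = G_den * H_den + G_num * H_num = (s + 0.9) + (3) = s + 3.9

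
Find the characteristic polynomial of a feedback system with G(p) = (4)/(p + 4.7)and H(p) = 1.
Characteristic poly = G_den * H_den + G_num * H_num = (p + 4.7) + (4) = p + 8.7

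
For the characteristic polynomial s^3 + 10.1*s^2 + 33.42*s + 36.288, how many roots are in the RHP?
s^3 + 10.1*s^2 + 33.42*s + 36.288 = (s + 2.7)(s + 3.2)(s + 4.2). Poles: -2.7, -3.2, -4.2. RHP poles (Re>0): 0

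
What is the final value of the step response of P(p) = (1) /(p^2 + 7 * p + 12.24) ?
FVT: lim_{t→∞} y(t) = lim_{p→0} p*Y(p) where Y(p) = P(p)/p.
= lim_{p→0} P(p) = P(0) = num(0)/den(0) = 1/12.24 = 0.0817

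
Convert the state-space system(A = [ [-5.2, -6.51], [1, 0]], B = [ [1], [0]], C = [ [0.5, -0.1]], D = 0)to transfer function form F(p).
F(p) = C(pI - A)⁻¹B + D.
Characteristic polynomial det(pI - A) = p^2 + 5.2*p + 6.51.
Numerator from C·adj(pI-A)·B + D·det(pI-A) = 0.5*p - 0.1.
F(p) = (0.5*p - 0.1)/(p^2 + 5.2*p + 6.51)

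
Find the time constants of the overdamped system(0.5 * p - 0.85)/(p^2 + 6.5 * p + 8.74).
Overdamped: real poles at -4.6, -1.9. τ = -1/pole → τ₁ = 0.2174, τ₂ = 0.5263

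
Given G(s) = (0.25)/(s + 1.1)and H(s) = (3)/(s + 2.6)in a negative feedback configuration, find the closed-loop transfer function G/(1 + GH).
Closed-loop T = G/(1+GH).
Numerator: G_num * H_den = 0.25*s + 0.65.
Denominator: G_den * H_den + G_num * H_num = (s^2 + 3.7*s + 2.86) + (0.75) = s^2 + 3.7*s + 3.61.
T(s) = (0.25*s + 0.65)/(s^2 + 3.7*s + 3.61)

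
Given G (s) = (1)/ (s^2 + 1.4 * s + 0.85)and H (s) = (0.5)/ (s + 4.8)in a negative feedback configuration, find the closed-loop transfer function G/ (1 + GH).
Closed-loop T = G/(1+GH).
Numerator: G_num * H_den = s + 4.8.
Denominator: G_den * H_den + G_num * H_num = (s^3 + 6.2*s^2 + 7.57*s + 4.08) + (0.5) = s^3 + 6.2*s^2 + 7.57*s + 4.58.
T(s) = (s + 4.8)/(s^3 + 6.2*s^2 + 7.57*s + 4.58)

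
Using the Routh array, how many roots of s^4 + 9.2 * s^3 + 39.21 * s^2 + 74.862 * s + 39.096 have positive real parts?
Routh array:
s^4: [1, 39.21, 39.096]; s^3: [9.2, 74.862]; s^2: [31.0728, 39.096]; s^1: [63.2865]; s^0: [39.096]
First column: [1, 9.2, 31.0728, 63.2865, 39.096]. Sign changes = RHP roots = 0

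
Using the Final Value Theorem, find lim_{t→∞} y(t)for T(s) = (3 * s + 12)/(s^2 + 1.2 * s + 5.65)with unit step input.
FVT: lim_{t→∞} y(t) = lim_{s→0} s*Y(s) where Y(s) = T(s)/s.
= lim_{s→0} T(s) = T(0) = num(0)/den(0) = 12/5.65 = 2.124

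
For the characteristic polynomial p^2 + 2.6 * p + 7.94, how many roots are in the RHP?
Poles: -1.3 + 2.5j, -1.3 - 2.5j. RHP poles (Re>0): 0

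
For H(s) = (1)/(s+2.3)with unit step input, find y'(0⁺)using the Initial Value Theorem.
IVT: y'(0⁺) = lim_{s→∞} s²·Y(s) = lim_{s→∞} s·H(s).
deg(num) = 0, deg(den) = 1, relative degree = 1, so s·H(s) → (leading num)/(leading den) = 1/1 = 1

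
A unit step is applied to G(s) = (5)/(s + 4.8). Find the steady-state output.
FVT: lim_{t→∞} y(t) = lim_{s→0} s*Y(s) where Y(s) = G(s)/s.
= lim_{s→0} G(s) = G(0) = num(0)/den(0) = 5/4.8 = 1.042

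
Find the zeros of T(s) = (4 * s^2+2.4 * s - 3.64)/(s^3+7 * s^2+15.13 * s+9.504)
Set numerator = 0: 4*s^2 + 2.4*s - 3.64 = 4*(s - 0.7)(s + 1.3) = 0 → Zeros: -1.3, 0.7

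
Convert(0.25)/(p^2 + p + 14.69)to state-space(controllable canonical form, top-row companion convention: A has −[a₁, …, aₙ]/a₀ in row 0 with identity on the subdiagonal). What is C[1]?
Reachable canonical form: C = numerator coefficients (right-aligned, zero-padded to length n).
num = 0.25, C = [[0, 0.25]].
C[1] = 0.25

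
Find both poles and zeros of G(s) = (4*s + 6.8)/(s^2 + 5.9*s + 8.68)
Set denominator = 0: s^2 + 5.9*s + 8.68 = (s + 3.1)(s + 2.8) = 0 → Poles: -2.8, -3.1
Set numerator = 0: 4*s + 6.8 = 0 → Zeros: -1.7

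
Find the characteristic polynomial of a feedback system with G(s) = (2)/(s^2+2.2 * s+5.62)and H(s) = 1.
Characteristic poly = G_den * H_den + G_num * H_num = (s^2 + 2.2*s + 5.62) + (2) = s^2 + 2.2*s + 7.62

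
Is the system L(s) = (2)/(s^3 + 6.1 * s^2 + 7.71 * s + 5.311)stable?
Denominator: s^3 + 6.1*s^2 + 7.71*s + 5.311 = (s + 4.7)(s^2 + 1.4*s + 1.13). Poles: -0.7 + 0.8j, -0.7 - 0.8j, -4.7. All Re(p)<0: Yes (stable)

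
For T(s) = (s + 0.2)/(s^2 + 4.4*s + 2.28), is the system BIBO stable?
Denominator: s^2 + 4.4*s + 2.28 = (s + 0.6)(s + 3.8). Poles: -0.6, -3.8. All Re(p)<0: Yes (stable)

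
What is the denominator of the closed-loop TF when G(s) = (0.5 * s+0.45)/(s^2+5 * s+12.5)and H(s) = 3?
Characteristic poly = G_den * H_den + G_num * H_num = (s^2 + 5*s + 12.5) + (1.5*s + 1.35) = s^2 + 6.5*s + 13.85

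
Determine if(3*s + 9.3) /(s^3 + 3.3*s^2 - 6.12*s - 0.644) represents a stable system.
Denominator: s^3 + 3.3*s^2 - 6.12*s - 0.644 = (s - 1.4)(s + 0.1)(s + 4.6). Poles: -0.1, -4.6, 1.4. All Re(p)<0: No (unstable)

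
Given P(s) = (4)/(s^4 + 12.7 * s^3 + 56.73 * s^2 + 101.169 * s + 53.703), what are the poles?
Set denominator = 0: s^4 + 12.7*s^3 + 56.73*s^2 + 101.169*s + 53.703 = (s + 0.9)(s + 4.5)(s + 3.9)(s + 3.4) = 0 → Poles: -0.9, -3.4, -3.9, -4.5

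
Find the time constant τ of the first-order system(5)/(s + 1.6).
First-order system: τ = -1/pole. Pole = -1.6. τ = -1/(-1.6) = 0.625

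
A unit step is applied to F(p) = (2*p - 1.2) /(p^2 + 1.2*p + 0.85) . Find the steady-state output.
FVT: lim_{t→∞} y(t) = lim_{p→0} p*Y(p) where Y(p) = F(p)/p.
= lim_{p→0} F(p) = F(0) = num(0)/den(0) = -1.2/0.85 = -1.412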